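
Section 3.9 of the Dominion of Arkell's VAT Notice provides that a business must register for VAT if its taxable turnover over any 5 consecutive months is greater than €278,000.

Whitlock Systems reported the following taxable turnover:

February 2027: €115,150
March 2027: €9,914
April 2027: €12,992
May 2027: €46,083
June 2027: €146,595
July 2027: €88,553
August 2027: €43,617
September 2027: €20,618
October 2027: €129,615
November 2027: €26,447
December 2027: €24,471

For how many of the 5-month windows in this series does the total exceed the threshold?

6

February 2027–June 2027: €115,150 + €9,914 + €12,992 + €46,083 + €146,595 = €330,734 (over)
March 2027–July 2027: €9,914 + €12,992 + €46,083 + €146,595 + €88,553 = €304,137 (over)
April 2027–August 2027: €12,992 + €46,083 + €146,595 + €88,553 + €43,617 = €337,840 (over)
May 2027–September 2027: €46,083 + €146,595 + €88,553 + €43,617 + €20,618 = €345,466 (over)
June 2027–October 2027: €146,595 + €88,553 + €43,617 + €20,618 + €129,615 = €428,998 (over)
July 2027–November 2027: €88,553 + €43,617 + €20,618 + €129,615 + €26,447 = €308,850 (over)
August 2027–December 2027: €43,617 + €20,618 + €129,615 + €26,447 + €24,471 = €244,768 (under)
6 windows exceed the threshold.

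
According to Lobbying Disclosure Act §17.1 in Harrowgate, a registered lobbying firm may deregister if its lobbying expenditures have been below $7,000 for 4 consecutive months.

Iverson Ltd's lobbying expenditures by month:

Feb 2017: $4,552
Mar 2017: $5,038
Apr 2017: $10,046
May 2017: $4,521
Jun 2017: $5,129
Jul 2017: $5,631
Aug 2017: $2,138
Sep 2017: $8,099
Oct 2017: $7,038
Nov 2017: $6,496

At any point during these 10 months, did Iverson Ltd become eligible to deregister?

Months below $7,000: Feb 2017, Mar 2017, May 2017, Jun 2017, Jul 2017, Aug 2017, Nov 2017.
Longest run of consecutive months below the threshold: 4.
4 ≥ 4, so Iverson Ltd became eligible.

Yes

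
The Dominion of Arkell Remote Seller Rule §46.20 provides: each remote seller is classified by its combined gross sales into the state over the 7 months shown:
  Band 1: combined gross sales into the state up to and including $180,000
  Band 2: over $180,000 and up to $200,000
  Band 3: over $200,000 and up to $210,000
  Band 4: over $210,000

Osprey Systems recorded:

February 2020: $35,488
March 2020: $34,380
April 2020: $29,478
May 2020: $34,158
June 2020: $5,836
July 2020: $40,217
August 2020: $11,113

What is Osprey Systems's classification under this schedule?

Band 2

Combined gross sales into the state: $35,488 + $34,380 + $29,478 + $34,158 + $5,836 + $40,217 + $11,113 = $190,670.
$180,000 < $190,670 ≤ $200,000, so Band 2 applies.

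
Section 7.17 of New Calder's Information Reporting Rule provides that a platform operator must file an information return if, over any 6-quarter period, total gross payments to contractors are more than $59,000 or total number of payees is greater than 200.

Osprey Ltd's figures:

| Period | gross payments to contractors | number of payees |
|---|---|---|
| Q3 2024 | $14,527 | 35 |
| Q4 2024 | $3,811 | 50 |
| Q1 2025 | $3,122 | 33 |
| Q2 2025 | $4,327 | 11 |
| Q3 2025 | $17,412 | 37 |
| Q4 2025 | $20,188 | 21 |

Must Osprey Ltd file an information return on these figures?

Total gross payments to contractors: $14,527 + $3,811 + $3,122 + $4,327 + $17,412 + $20,188 = $63,387 (> $59,000).
Total number of payees: 35 + 50 + 33 + 11 + 37 + 21 = 187 (≤ 200).
The test is 'or': at least one threshold is exceeded.

Yes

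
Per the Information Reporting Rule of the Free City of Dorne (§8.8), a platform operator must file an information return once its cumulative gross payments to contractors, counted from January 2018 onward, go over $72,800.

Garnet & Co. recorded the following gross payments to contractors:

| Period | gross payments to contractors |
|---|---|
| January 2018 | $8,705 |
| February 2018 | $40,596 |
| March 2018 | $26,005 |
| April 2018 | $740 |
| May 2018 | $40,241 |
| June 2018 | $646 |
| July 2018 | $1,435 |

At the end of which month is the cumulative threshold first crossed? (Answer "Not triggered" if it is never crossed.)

March 2018

Through January 2018: $8,705
Through February 2018: $49,301
Through March 2018: $75,306 ← exceeds threshold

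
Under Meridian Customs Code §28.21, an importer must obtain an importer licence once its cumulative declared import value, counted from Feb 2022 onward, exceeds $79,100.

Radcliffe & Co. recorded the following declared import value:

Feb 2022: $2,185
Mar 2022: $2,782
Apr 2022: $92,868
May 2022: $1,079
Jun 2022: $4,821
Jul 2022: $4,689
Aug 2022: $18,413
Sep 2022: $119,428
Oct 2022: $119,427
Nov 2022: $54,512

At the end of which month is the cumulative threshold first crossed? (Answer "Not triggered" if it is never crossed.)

Through Feb 2022: $2,185
Through Mar 2022: $4,967
Through Apr 2022: $97,835 ← exceeds threshold

Apr 2022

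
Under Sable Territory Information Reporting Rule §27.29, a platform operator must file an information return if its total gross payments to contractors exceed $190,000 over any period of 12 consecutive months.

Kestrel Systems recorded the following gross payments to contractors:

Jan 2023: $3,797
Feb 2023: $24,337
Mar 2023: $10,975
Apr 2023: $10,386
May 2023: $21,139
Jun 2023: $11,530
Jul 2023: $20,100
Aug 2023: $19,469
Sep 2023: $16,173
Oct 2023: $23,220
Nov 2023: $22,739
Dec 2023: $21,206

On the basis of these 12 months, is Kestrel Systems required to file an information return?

Total gross payments to contractors: $3,797 + $24,337 + $10,975 + $10,386 + $21,139 + $11,530 + $20,100 + $19,469 + $16,173 + $23,220 + $22,739 + $21,206 = $205,071.
$205,071 > $190,000, so the threshold is exceeded.

Yes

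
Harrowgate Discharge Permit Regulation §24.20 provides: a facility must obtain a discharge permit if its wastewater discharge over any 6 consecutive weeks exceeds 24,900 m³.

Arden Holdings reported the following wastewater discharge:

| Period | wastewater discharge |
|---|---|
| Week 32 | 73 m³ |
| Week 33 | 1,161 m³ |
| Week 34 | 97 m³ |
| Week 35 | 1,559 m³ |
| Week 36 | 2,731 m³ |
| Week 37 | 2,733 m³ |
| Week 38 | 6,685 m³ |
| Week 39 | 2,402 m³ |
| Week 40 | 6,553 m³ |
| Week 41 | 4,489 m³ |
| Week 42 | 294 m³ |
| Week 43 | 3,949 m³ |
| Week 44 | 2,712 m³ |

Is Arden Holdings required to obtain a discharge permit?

Yes

Week 32–Week 37: 73 m³ + 1,161 m³ + 97 m³ + 1,559 m³ + 2,731 m³ + 2,733 m³ = 8,354 m³ (under)
Week 33–Week 38: 1,161 m³ + 97 m³ + 1,559 m³ + 2,731 m³ + 2,733 m³ + 6,685 m³ = 14,966 m³ (under)
Week 34–Week 39: 97 m³ + 1,559 m³ + 2,731 m³ + 2,733 m³ + 6,685 m³ + 2,402 m³ = 16,207 m³ (under)
Week 35–Week 40: 1,559 m³ + 2,731 m³ + 2,733 m³ + 6,685 m³ + 2,402 m³ + 6,553 m³ = 22,663 m³ (under)
Week 36–Week 41: 2,731 m³ + 2,733 m³ + 6,685 m³ + 2,402 m³ + 6,553 m³ + 4,489 m³ = 25,593 m³ (over)
Week 37–Week 42: 2,733 m³ + 6,685 m³ + 2,402 m³ + 6,553 m³ + 4,489 m³ + 294 m³ = 23,156 m³ (under)
Week 38–Week 43: 6,685 m³ + 2,402 m³ + 6,553 m³ + 4,489 m³ + 294 m³ + 3,949 m³ = 24,372 m³ (under)
Week 39–Week 44: 2,402 m³ + 6,553 m³ + 4,489 m³ + 294 m³ + 3,949 m³ + 2,712 m³ = 20,399 m³ (under)
At least one window exceeds 24,900 m³.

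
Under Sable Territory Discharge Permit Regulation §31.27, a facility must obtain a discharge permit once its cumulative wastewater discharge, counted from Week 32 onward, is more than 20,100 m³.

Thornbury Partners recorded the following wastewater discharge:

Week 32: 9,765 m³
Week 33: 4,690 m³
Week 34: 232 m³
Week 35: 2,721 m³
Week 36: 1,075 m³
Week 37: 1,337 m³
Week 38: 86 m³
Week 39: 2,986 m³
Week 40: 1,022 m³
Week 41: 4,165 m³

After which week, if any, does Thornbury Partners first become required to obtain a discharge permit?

Week 39

Through Week 32: 9,765 m³
Through Week 33: 14,455 m³
Through Week 34: 14,687 m³
Through Week 35: 17,408 m³
Through Week 36: 18,483 m³
Through Week 37: 19,820 m³
Through Week 38: 19,906 m³
Through Week 39: 22,892 m³ ← exceeds threshold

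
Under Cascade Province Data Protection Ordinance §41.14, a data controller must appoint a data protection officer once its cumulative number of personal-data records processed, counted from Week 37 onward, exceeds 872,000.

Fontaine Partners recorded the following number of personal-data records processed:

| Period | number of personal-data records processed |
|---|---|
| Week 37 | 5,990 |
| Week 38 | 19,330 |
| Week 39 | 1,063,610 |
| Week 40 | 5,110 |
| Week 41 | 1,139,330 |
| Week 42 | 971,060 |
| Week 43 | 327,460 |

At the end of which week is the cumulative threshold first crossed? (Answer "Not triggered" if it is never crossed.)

Through Week 37: 5,990
Through Week 38: 25,320
Through Week 39: 1,088,930 ← exceeds threshold

Week 39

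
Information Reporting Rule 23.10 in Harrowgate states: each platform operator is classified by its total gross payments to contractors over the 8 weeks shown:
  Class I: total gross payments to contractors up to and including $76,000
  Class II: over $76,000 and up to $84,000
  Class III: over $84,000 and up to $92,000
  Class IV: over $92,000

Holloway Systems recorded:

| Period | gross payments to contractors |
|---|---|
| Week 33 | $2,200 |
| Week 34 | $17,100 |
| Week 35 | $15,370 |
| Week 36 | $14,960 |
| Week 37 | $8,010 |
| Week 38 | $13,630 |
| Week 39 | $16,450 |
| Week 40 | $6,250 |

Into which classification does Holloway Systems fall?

Total gross payments to contractors: $2,200 + $17,100 + $15,370 + $14,960 + $8,010 + $13,630 + $16,450 + $6,250 = $93,970.
$93,970 > $92,000, so Class IV applies.

Class IV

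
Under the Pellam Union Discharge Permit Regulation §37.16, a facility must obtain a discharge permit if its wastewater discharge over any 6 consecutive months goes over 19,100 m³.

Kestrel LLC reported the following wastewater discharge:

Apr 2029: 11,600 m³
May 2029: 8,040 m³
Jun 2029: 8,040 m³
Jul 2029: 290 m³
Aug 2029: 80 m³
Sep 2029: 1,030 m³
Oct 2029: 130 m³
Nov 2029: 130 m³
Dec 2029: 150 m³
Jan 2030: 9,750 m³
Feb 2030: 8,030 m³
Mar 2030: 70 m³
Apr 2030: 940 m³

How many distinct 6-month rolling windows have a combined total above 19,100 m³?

2

Apr 2029–Sep 2029: 11,600 m³ + 8,040 m³ + 8,040 m³ + 290 m³ + 80 m³ + 1,030 m³ = 29,080 m³ (over)
May 2029–Oct 2029: 8,040 m³ + 8,040 m³ + 290 m³ + 80 m³ + 1,030 m³ + 130 m³ = 17,610 m³ (under)
Jun 2029–Nov 2029: 8,040 m³ + 290 m³ + 80 m³ + 1,030 m³ + 130 m³ + 130 m³ = 9,700 m³ (under)
Jul 2029–Dec 2029: 290 m³ + 80 m³ + 1,030 m³ + 130 m³ + 130 m³ + 150 m³ = 1,810 m³ (under)
Aug 2029–Jan 2030: 80 m³ + 1,030 m³ + 130 m³ + 130 m³ + 150 m³ + 9,750 m³ = 11,270 m³ (under)
Sep 2029–Feb 2030: 1,030 m³ + 130 m³ + 130 m³ + 150 m³ + 9,750 m³ + 8,030 m³ = 19,220 m³ (over)
Oct 2029–Mar 2030: 130 m³ + 130 m³ + 150 m³ + 9,750 m³ + 8,030 m³ + 70 m³ = 18,260 m³ (under)
Nov 2029–Apr 2030: 130 m³ + 150 m³ + 9,750 m³ + 8,030 m³ + 70 m³ + 940 m³ = 19,070 m³ (under)
2 windows exceed the threshold.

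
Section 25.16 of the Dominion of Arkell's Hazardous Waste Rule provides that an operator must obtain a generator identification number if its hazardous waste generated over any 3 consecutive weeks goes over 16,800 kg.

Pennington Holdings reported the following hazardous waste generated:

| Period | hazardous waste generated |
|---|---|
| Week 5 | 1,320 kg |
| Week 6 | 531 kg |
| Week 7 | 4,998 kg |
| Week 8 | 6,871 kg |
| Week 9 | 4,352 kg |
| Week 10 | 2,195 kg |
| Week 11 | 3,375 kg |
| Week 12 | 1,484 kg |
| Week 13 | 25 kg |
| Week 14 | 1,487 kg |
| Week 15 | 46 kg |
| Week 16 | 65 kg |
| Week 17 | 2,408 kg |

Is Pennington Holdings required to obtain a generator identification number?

No

Week 5–Week 7: 1,320 kg + 531 kg + 4,998 kg = 6,849 kg (under)
Week 6–Week 8: 531 kg + 4,998 kg + 6,871 kg = 12,400 kg (under)
Week 7–Week 9: 4,998 kg + 6,871 kg + 4,352 kg = 16,221 kg (under)
Week 8–Week 10: 6,871 kg + 4,352 kg + 2,195 kg = 13,418 kg (under)
Week 9–Week 11: 4,352 kg + 2,195 kg + 3,375 kg = 9,922 kg (under)
Week 10–Week 12: 2,195 kg + 3,375 kg + 1,484 kg = 7,054 kg (under)
Week 11–Week 13: 3,375 kg + 1,484 kg + 25 kg = 4,884 kg (under)
Week 12–Week 14: 1,484 kg + 25 kg + 1,487 kg = 2,996 kg (under)
Week 13–Week 15: 25 kg + 1,487 kg + 46 kg = 1,558 kg (under)
Week 14–Week 16: 1,487 kg + 46 kg + 65 kg = 1,598 kg (under)
Week 15–Week 17: 46 kg + 65 kg + 2,408 kg = 2,519 kg (under)
No window exceeds 16,800 kg.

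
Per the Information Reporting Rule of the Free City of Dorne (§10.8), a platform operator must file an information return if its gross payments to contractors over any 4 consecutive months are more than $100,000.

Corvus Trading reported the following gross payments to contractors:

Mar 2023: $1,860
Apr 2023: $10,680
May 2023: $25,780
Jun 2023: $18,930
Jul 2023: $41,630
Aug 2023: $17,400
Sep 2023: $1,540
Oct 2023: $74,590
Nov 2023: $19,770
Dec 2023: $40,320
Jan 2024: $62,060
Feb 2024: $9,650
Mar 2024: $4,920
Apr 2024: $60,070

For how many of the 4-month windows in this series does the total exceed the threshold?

8

Mar 2023–Jun 2023: $1,860 + $10,680 + $25,780 + $18,930 = $57,250 (under)
Apr 2023–Jul 2023: $10,680 + $25,780 + $18,930 + $41,630 = $97,020 (under)
May 2023–Aug 2023: $25,780 + $18,930 + $41,630 + $17,400 = $103,740 (over)
Jun 2023–Sep 2023: $18,930 + $41,630 + $17,400 + $1,540 = $79,500 (under)
Jul 2023–Oct 2023: $41,630 + $17,400 + $1,540 + $74,590 = $135,160 (over)
Aug 2023–Nov 2023: $17,400 + $1,540 + $74,590 + $19,770 = $113,300 (over)
Sep 2023–Dec 2023: $1,540 + $74,590 + $19,770 + $40,320 = $136,220 (over)
Oct 2023–Jan 2024: $74,590 + $19,770 + $40,320 + $62,060 = $196,740 (over)
Nov 2023–Feb 2024: $19,770 + $40,320 + $62,060 + $9,650 = $131,800 (over)
Dec 2023–Mar 2024: $40,320 + $62,060 + $9,650 + $4,920 = $116,950 (over)
Jan 2024–Apr 2024: $62,060 + $9,650 + $4,920 + $60,070 = $136,700 (over)
8 windows exceed the threshold.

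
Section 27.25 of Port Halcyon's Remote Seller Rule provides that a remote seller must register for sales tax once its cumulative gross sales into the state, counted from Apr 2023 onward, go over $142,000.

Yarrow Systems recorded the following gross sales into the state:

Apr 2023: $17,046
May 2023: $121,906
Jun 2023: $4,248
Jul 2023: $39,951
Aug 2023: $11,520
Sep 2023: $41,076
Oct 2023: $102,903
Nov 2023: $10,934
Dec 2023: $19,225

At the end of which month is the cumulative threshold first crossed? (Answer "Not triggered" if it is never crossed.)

Through Apr 2023: $17,046
Through May 2023: $138,952
Through Jun 2023: $143,200 ← exceeds threshold

Jun 2023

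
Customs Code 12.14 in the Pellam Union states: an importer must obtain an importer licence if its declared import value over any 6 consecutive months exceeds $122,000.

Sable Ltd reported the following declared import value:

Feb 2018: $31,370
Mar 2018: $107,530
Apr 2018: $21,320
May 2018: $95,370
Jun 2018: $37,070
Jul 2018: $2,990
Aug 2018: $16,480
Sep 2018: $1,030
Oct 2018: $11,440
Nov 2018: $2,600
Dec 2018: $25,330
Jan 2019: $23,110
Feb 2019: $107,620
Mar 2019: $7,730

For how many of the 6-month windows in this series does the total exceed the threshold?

6

Feb 2018–Jul 2018: $31,370 + $107,530 + $21,320 + $95,370 + $37,070 + $2,990 = $295,650 (over)
Mar 2018–Aug 2018: $107,530 + $21,320 + $95,370 + $37,070 + $2,990 + $16,480 = $280,760 (over)
Apr 2018–Sep 2018: $21,320 + $95,370 + $37,070 + $2,990 + $16,480 + $1,030 = $174,260 (over)
May 2018–Oct 2018: $95,370 + $37,070 + $2,990 + $16,480 + $1,030 + $11,440 = $164,380 (over)
Jun 2018–Nov 2018: $37,070 + $2,990 + $16,480 + $1,030 + $11,440 + $2,600 = $71,610 (under)
Jul 2018–Dec 2018: $2,990 + $16,480 + $1,030 + $11,440 + $2,600 + $25,330 = $59,870 (under)
Aug 2018–Jan 2019: $16,480 + $1,030 + $11,440 + $2,600 + $25,330 + $23,110 = $79,990 (under)
Sep 2018–Feb 2019: $1,030 + $11,440 + $2,600 + $25,330 + $23,110 + $107,620 = $171,130 (over)
Oct 2018–Mar 2019: $11,440 + $2,600 + $25,330 + $23,110 + $107,620 + $7,730 = $177,830 (over)
6 windows exceed the threshold.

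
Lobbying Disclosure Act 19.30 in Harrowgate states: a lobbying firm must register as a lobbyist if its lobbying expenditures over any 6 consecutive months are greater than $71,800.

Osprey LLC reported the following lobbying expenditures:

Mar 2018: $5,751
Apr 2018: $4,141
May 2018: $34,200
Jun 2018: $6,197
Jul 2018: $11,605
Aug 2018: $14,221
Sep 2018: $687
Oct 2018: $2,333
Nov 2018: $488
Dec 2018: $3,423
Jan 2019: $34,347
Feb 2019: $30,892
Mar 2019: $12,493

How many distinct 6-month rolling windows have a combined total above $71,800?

Mar 2018–Aug 2018: $5,751 + $4,141 + $34,200 + $6,197 + $11,605 + $14,221 = $76,115 (over)
Apr 2018–Sep 2018: $4,141 + $34,200 + $6,197 + $11,605 + $14,221 + $687 = $71,051 (under)
May 2018–Oct 2018: $34,200 + $6,197 + $11,605 + $14,221 + $687 + $2,333 = $69,243 (under)
Jun 2018–Nov 2018: $6,197 + $11,605 + $14,221 + $687 + $2,333 + $488 = $35,531 (under)
Jul 2018–Dec 2018: $11,605 + $14,221 + $687 + $2,333 + $488 + $3,423 = $32,757 (under)
Aug 2018–Jan 2019: $14,221 + $687 + $2,333 + $488 + $3,423 + $34,347 = $55,499 (under)
Sep 2018–Feb 2019: $687 + $2,333 + $488 + $3,423 + $34,347 + $30,892 = $72,170 (over)
Oct 2018–Mar 2019: $2,333 + $488 + $3,423 + $34,347 + $30,892 + $12,493 = $83,976 (over)
3 windows exceed the threshold.

3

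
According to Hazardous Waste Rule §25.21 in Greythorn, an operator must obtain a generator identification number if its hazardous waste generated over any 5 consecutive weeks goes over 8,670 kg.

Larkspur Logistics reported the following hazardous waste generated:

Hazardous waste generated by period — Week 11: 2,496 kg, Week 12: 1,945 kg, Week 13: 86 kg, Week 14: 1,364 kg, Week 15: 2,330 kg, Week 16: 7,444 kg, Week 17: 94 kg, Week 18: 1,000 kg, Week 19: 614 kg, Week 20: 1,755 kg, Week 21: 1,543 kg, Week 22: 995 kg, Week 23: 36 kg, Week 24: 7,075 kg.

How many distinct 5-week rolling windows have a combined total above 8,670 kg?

6

Week 11–Week 15: 2,496 kg + 1,945 kg + 86 kg + 1,364 kg + 2,330 kg = 8,221 kg (under)
Week 12–Week 16: 1,945 kg + 86 kg + 1,364 kg + 2,330 kg + 7,444 kg = 13,169 kg (over)
Week 13–Week 17: 86 kg + 1,364 kg + 2,330 kg + 7,444 kg + 94 kg = 11,318 kg (over)
Week 14–Week 18: 1,364 kg + 2,330 kg + 7,444 kg + 94 kg + 1,000 kg = 12,232 kg (over)
Week 15–Week 19: 2,330 kg + 7,444 kg + 94 kg + 1,000 kg + 614 kg = 11,482 kg (over)
Week 16–Week 20: 7,444 kg + 94 kg + 1,000 kg + 614 kg + 1,755 kg = 10,907 kg (over)
Week 17–Week 21: 94 kg + 1,000 kg + 614 kg + 1,755 kg + 1,543 kg = 5,006 kg (under)
Week 18–Week 22: 1,000 kg + 614 kg + 1,755 kg + 1,543 kg + 995 kg = 5,907 kg (under)
Week 19–Week 23: 614 kg + 1,755 kg + 1,543 kg + 995 kg + 36 kg = 4,943 kg (under)
Week 20–Week 24: 1,755 kg + 1,543 kg + 995 kg + 36 kg + 7,075 kg = 11,404 kg (over)
6 windows exceed the threshold.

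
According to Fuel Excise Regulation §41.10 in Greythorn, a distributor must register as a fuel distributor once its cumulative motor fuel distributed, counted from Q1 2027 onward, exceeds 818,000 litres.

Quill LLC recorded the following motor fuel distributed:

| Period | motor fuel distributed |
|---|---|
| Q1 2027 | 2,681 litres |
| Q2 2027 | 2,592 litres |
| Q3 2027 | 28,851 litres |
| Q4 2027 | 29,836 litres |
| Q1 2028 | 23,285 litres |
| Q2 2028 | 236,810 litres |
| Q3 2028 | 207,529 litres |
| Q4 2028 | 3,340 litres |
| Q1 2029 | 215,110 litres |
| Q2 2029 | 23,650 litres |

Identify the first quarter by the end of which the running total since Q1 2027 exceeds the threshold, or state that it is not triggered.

Through Q1 2027: 2,681 litres
Through Q2 2027: 5,273 litres
Through Q3 2027: 34,124 litres
Through Q4 2027: 63,960 litres
Through Q1 2028: 87,245 litres
Through Q2 2028: 324,055 litres
Through Q3 2028: 531,584 litres
Through Q4 2028: 534,924 litres
Through Q1 2029: 750,034 litres
Through Q2 2029: 773,684 litres
Final cumulative total 773,684 litres ≤ 818,000 litres; the threshold is never exceeded.

Not triggered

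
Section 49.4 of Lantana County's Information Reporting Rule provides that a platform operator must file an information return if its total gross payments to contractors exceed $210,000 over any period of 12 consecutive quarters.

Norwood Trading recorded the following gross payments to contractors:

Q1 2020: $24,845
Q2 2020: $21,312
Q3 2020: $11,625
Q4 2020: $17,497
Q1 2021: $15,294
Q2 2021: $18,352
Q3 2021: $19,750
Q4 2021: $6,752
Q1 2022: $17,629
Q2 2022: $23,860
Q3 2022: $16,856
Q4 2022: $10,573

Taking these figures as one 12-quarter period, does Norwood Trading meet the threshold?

No

Total gross payments to contractors: $24,845 + $21,312 + $11,625 + $17,497 + $15,294 + $18,352 + $19,750 + $6,752 + $17,629 + $23,860 + $16,856 + $10,573 = $204,345.
$204,345 ≤ $210,000, so the threshold is not exceeded.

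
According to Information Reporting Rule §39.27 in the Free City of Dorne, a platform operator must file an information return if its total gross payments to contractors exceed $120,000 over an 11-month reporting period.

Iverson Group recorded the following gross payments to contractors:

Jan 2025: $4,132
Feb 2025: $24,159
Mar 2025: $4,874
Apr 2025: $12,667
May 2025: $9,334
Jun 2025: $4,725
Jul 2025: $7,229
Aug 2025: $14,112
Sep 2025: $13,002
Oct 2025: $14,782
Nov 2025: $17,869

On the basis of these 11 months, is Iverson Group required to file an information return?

Total gross payments to contractors: $4,132 + $24,159 + $4,874 + $12,667 + $9,334 + $4,725 + $7,229 + $14,112 + $13,002 + $14,782 + $17,869 = $126,885.
$126,885 > $120,000, so the threshold is exceeded.

Yes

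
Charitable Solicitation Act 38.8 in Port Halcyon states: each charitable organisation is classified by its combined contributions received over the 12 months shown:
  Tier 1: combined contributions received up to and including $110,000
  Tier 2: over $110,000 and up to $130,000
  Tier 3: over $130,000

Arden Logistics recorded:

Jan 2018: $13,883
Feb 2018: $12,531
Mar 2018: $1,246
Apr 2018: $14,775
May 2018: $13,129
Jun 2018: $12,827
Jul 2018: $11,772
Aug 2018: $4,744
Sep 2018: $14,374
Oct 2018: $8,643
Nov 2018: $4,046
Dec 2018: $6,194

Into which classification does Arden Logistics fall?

Tier 2

Combined contributions received: $13,883 + $12,531 + $1,246 + $14,775 + $13,129 + $12,827 + $11,772 + $4,744 + $14,374 + $8,643 + $4,046 + $6,194 = $118,164.
$110,000 < $118,164 ≤ $130,000, so Tier 2 applies.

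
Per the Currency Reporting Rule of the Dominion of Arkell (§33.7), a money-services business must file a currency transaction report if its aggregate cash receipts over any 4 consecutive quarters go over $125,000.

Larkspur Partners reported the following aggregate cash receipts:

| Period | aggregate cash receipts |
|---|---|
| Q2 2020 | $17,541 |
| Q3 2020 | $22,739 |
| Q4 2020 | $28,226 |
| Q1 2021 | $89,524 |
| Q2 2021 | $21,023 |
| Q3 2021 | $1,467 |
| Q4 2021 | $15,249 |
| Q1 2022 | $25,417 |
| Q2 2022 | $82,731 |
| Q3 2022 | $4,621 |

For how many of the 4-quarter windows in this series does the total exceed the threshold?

5

Q2 2020–Q1 2021: $17,541 + $22,739 + $28,226 + $89,524 = $158,030 (over)
Q3 2020–Q2 2021: $22,739 + $28,226 + $89,524 + $21,023 = $161,512 (over)
Q4 2020–Q3 2021: $28,226 + $89,524 + $21,023 + $1,467 = $140,240 (over)
Q1 2021–Q4 2021: $89,524 + $21,023 + $1,467 + $15,249 = $127,263 (over)
Q2 2021–Q1 2022: $21,023 + $1,467 + $15,249 + $25,417 = $63,156 (under)
Q3 2021–Q2 2022: $1,467 + $15,249 + $25,417 + $82,731 = $124,864 (under)
Q4 2021–Q3 2022: $15,249 + $25,417 + $82,731 + $4,621 = $128,018 (over)
5 windows exceed the threshold.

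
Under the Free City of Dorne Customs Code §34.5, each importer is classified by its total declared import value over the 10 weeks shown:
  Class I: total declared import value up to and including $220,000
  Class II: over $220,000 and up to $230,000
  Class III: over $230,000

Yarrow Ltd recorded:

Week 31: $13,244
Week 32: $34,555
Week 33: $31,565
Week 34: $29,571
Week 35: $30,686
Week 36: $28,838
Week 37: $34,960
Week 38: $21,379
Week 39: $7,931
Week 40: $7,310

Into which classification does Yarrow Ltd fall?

Class III

Total declared import value: $13,244 + $34,555 + $31,565 + $29,571 + $30,686 + $28,838 + $34,960 + $21,379 + $7,931 + $7,310 = $240,039.
$240,039 > $230,000, so Class III applies.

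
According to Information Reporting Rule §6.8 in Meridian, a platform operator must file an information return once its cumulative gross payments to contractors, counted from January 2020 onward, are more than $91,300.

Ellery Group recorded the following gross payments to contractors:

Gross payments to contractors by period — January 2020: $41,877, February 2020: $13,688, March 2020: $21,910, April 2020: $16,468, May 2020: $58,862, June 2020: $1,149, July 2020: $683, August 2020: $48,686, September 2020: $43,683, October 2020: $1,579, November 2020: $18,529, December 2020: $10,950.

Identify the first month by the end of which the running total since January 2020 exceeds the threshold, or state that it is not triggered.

April 2020

Through January 2020: $41,877
Through February 2020: $55,565
Through March 2020: $77,475
Through April 2020: $93,943 ← exceeds threshold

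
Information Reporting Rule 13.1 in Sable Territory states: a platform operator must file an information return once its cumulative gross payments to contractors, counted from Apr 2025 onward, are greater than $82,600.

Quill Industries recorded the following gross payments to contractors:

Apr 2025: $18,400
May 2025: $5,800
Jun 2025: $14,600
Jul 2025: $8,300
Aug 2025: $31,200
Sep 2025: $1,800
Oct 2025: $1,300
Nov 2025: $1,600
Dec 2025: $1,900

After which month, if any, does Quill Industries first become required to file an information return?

Nov 2025

Through Apr 2025: $18,400
Through May 2025: $24,200
Through Jun 2025: $38,800
Through Jul 2025: $47,100
Through Aug 2025: $78,300
Through Sep 2025: $80,100
Through Oct 2025: $81,400
Through Nov 2025: $83,000 ← exceeds threshold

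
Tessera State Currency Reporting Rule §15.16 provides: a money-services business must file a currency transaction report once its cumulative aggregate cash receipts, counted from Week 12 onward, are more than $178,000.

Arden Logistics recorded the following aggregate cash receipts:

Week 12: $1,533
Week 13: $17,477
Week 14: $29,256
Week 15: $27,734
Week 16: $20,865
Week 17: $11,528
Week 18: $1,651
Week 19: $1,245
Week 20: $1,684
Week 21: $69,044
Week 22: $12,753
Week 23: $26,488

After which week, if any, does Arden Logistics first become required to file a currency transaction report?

Through Week 12: $1,533
Through Week 13: $19,010
Through Week 14: $48,266
Through Week 15: $76,000
Through Week 16: $96,865
Through Week 17: $108,393
Through Week 18: $110,044
Through Week 19: $111,289
Through Week 20: $112,973
Through Week 21: $182,017 ← exceeds threshold

Week 21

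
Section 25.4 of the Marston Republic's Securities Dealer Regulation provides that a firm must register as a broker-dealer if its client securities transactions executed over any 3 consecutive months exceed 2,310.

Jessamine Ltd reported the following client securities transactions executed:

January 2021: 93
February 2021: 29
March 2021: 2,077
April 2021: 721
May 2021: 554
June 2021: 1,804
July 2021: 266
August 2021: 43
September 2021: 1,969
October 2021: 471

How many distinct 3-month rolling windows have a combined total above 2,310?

January 2021–March 2021: 93 + 29 + 2,077 = 2,199 (under)
February 2021–April 2021: 29 + 2,077 + 721 = 2,827 (over)
March 2021–May 2021: 2,077 + 721 + 554 = 3,352 (over)
April 2021–June 2021: 721 + 554 + 1,804 = 3,079 (over)
May 2021–July 2021: 554 + 1,804 + 266 = 2,624 (over)
June 2021–August 2021: 1,804 + 266 + 43 = 2,113 (under)
July 2021–September 2021: 266 + 43 + 1,969 = 2,278 (under)
August 2021–October 2021: 43 + 1,969 + 471 = 2,483 (over)
5 windows exceed the threshold.

5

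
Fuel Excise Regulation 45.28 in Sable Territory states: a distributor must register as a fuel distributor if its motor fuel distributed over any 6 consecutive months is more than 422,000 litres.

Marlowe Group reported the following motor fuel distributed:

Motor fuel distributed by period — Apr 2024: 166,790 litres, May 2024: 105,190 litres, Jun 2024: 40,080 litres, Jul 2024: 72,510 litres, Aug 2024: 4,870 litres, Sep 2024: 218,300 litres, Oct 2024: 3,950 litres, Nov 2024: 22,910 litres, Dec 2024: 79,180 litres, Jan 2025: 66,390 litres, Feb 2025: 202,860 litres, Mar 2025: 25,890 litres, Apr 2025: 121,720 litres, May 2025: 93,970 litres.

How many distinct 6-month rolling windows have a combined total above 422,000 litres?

Apr 2024–Sep 2024: 166,790 litres + 105,190 litres + 40,080 litres + 72,510 litres + 4,870 litres + 218,300 litres = 607,740 litres (over)
May 2024–Oct 2024: 105,190 litres + 40,080 litres + 72,510 litres + 4,870 litres + 218,300 litres + 3,950 litres = 444,900 litres (over)
Jun 2024–Nov 2024: 40,080 litres + 72,510 litres + 4,870 litres + 218,300 litres + 3,950 litres + 22,910 litres = 362,620 litres (under)
Jul 2024–Dec 2024: 72,510 litres + 4,870 litres + 218,300 litres + 3,950 litres + 22,910 litres + 79,180 litres = 401,720 litres (under)
Aug 2024–Jan 2025: 4,870 litres + 218,300 litres + 3,950 litres + 22,910 litres + 79,180 litres + 66,390 litres = 395,600 litres (under)
Sep 2024–Feb 2025: 218,300 litres + 3,950 litres + 22,910 litres + 79,180 litres + 66,390 litres + 202,860 litres = 593,590 litres (over)
Oct 2024–Mar 2025: 3,950 litres + 22,910 litres + 79,180 litres + 66,390 litres + 202,860 litres + 25,890 litres = 401,180 litres (under)
Nov 2024–Apr 2025: 22,910 litres + 79,180 litres + 66,390 litres + 202,860 litres + 25,890 litres + 121,720 litres = 518,950 litres (over)
Dec 2024–May 2025: 79,180 litres + 66,390 litres + 202,860 litres + 25,890 litres + 121,720 litres + 93,970 litres = 590,010 litres (over)
5 windows exceed the threshold.

5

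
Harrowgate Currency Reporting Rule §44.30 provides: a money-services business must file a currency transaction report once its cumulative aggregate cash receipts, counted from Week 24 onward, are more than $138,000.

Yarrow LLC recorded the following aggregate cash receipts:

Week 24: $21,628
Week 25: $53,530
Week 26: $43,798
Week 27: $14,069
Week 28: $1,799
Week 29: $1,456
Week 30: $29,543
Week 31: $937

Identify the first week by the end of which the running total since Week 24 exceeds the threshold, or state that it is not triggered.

Week 30

Through Week 24: $21,628
Through Week 25: $75,158
Through Week 26: $118,956
Through Week 27: $133,025
Through Week 28: $134,824
Through Week 29: $136,280
Through Week 30: $165,823 ← exceeds threshold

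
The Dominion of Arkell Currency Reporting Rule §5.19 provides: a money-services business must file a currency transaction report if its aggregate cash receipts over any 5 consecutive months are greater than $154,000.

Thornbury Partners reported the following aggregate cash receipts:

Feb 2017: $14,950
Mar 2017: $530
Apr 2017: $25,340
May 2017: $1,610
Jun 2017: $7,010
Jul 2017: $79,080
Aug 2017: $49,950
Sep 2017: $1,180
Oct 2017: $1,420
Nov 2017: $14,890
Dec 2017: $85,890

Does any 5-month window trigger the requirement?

Yes

Feb 2017–Jun 2017: $14,950 + $530 + $25,340 + $1,610 + $7,010 = $49,440 (under)
Mar 2017–Jul 2017: $530 + $25,340 + $1,610 + $7,010 + $79,080 = $113,570 (under)
Apr 2017–Aug 2017: $25,340 + $1,610 + $7,010 + $79,080 + $49,950 = $162,990 (over)
May 2017–Sep 2017: $1,610 + $7,010 + $79,080 + $49,950 + $1,180 = $138,830 (under)
Jun 2017–Oct 2017: $7,010 + $79,080 + $49,950 + $1,180 + $1,420 = $138,640 (under)
Jul 2017–Nov 2017: $79,080 + $49,950 + $1,180 + $1,420 + $14,890 = $146,520 (under)
Aug 2017–Dec 2017: $49,950 + $1,180 + $1,420 + $14,890 + $85,890 = $153,330 (under)
At least one window exceeds $154,000.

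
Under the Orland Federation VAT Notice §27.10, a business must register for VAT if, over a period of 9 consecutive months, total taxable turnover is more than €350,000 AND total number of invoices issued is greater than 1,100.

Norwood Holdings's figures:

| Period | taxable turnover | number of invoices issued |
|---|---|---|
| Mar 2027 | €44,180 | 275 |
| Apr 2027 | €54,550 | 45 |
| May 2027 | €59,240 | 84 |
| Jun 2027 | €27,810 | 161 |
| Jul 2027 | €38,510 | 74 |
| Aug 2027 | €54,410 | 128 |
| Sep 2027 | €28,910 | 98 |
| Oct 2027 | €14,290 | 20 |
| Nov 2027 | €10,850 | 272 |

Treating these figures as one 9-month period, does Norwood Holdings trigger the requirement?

Total taxable turnover: €44,180 + €54,550 + €59,240 + €27,810 + €38,510 + €54,410 + €28,910 + €14,290 + €10,850 = €332,750 (≤ €350,000).
Total number of invoices issued: 275 + 45 + 84 + 161 + 74 + 128 + 98 + 20 + 272 = 1,157 (> 1,100).
The test is 'and': the rule requires both, and at least one is not exceeded.

No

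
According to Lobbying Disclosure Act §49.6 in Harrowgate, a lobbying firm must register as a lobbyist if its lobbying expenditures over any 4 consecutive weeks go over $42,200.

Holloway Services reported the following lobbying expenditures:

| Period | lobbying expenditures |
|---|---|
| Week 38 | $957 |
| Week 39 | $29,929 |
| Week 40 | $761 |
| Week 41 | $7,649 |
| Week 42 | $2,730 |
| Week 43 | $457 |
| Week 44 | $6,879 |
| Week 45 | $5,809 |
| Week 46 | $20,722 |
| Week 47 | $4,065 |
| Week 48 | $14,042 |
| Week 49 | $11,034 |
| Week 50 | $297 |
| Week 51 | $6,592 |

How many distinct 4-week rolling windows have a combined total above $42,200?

2

Week 38–Week 41: $957 + $29,929 + $761 + $7,649 = $39,296 (under)
Week 39–Week 42: $29,929 + $761 + $7,649 + $2,730 = $41,069 (under)
Week 40–Week 43: $761 + $7,649 + $2,730 + $457 = $11,597 (under)
Week 41–Week 44: $7,649 + $2,730 + $457 + $6,879 = $17,715 (under)
Week 42–Week 45: $2,730 + $457 + $6,879 + $5,809 = $15,875 (under)
Week 43–Week 46: $457 + $6,879 + $5,809 + $20,722 = $33,867 (under)
Week 44–Week 47: $6,879 + $5,809 + $20,722 + $4,065 = $37,475 (under)
Week 45–Week 48: $5,809 + $20,722 + $4,065 + $14,042 = $44,638 (over)
Week 46–Week 49: $20,722 + $4,065 + $14,042 + $11,034 = $49,863 (over)
Week 47–Week 50: $4,065 + $14,042 + $11,034 + $297 = $29,438 (under)
Week 48–Week 51: $14,042 + $11,034 + $297 + $6,592 = $31,965 (under)
2 windows exceed the threshold.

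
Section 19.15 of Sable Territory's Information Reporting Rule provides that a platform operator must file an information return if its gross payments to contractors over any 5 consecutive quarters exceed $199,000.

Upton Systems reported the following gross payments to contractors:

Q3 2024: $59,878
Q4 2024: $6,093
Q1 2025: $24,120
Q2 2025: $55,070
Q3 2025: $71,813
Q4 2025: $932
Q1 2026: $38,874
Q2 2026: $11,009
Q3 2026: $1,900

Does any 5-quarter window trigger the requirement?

Yes

Q3 2024–Q3 2025: $59,878 + $6,093 + $24,120 + $55,070 + $71,813 = $216,974 (over)
Q4 2024–Q4 2025: $6,093 + $24,120 + $55,070 + $71,813 + $932 = $158,028 (under)
Q1 2025–Q1 2026: $24,120 + $55,070 + $71,813 + $932 + $38,874 = $190,809 (under)
Q2 2025–Q2 2026: $55,070 + $71,813 + $932 + $38,874 + $11,009 = $177,698 (under)
Q3 2025–Q3 2026: $71,813 + $932 + $38,874 + $11,009 + $1,900 = $124,528 (under)
At least one window exceeds $199,000.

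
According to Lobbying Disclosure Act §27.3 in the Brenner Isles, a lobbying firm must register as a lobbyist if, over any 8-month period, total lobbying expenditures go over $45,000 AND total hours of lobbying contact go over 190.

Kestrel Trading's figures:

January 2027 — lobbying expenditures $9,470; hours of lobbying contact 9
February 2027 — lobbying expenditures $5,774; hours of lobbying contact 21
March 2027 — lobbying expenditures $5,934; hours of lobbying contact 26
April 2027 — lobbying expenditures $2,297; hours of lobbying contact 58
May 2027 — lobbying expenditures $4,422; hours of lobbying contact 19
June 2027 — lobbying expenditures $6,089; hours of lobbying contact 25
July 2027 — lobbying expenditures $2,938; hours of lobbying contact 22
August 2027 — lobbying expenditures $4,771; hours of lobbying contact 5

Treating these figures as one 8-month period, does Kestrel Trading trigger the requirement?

Total lobbying expenditures: $9,470 + $5,774 + $5,934 + $2,297 + $4,422 + $6,089 + $2,938 + $4,771 = $41,695 (≤ $45,000).
Total hours of lobbying contact: 9 + 21 + 26 + 58 + 19 + 25 + 22 + 5 = 185 (≤ 190).
The test is 'and': the rule requires both, and at least one is not exceeded.

No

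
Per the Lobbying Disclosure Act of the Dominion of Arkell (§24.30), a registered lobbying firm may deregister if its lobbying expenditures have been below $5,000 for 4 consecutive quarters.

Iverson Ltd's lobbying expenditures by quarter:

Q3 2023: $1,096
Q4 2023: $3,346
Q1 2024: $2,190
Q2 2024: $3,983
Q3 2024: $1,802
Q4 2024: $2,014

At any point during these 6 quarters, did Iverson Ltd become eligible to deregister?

Quarters below $5,000: Q3 2023, Q4 2023, Q1 2024, Q2 2024, Q3 2024, Q4 2024.
Longest run of consecutive quarters below the threshold: 6.
6 ≥ 4, so Iverson Ltd became eligible.

Yes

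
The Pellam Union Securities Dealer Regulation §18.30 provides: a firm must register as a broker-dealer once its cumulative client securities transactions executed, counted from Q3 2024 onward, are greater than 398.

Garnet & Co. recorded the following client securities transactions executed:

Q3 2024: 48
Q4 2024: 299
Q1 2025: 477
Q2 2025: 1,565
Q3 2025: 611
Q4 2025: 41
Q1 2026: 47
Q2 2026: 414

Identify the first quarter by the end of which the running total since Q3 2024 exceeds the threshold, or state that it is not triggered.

Q1 2025

Through Q3 2024: 48
Through Q4 2024: 347
Through Q1 2025: 824 ← exceeds threshold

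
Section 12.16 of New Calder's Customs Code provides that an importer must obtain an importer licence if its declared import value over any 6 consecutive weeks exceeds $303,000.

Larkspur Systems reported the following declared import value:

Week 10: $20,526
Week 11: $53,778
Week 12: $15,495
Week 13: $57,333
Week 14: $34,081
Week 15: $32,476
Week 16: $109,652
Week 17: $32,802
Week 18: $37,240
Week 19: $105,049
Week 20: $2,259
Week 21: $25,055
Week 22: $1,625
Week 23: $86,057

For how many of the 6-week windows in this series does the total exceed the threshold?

4

Week 10–Week 15: $20,526 + $53,778 + $15,495 + $57,333 + $34,081 + $32,476 = $213,689 (under)
Week 11–Week 16: $53,778 + $15,495 + $57,333 + $34,081 + $32,476 + $109,652 = $302,815 (under)
Week 12–Week 17: $15,495 + $57,333 + $34,081 + $32,476 + $109,652 + $32,802 = $281,839 (under)
Week 13–Week 18: $57,333 + $34,081 + $32,476 + $109,652 + $32,802 + $37,240 = $303,584 (over)
Week 14–Week 19: $34,081 + $32,476 + $109,652 + $32,802 + $37,240 + $105,049 = $351,300 (over)
Week 15–Week 20: $32,476 + $109,652 + $32,802 + $37,240 + $105,049 + $2,259 = $319,478 (over)
Week 16–Week 21: $109,652 + $32,802 + $37,240 + $105,049 + $2,259 + $25,055 = $312,057 (over)
Week 17–Week 22: $32,802 + $37,240 + $105,049 + $2,259 + $25,055 + $1,625 = $204,030 (under)
Week 18–Week 23: $37,240 + $105,049 + $2,259 + $25,055 + $1,625 + $86,057 = $257,285 (under)
4 windows exceed the threshold.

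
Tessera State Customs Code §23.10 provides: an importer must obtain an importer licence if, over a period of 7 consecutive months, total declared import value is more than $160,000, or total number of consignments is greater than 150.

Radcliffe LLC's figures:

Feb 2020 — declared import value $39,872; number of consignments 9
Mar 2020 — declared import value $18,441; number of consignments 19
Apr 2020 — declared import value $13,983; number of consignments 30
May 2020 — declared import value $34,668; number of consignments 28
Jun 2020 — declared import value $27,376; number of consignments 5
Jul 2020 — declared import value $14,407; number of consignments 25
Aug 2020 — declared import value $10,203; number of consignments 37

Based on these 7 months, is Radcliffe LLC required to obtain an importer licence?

Total declared import value: $39,872 + $18,441 + $13,983 + $34,668 + $27,376 + $14,407 + $10,203 = $158,950 (≤ $160,000).
Total number of consignments: 9 + 19 + 30 + 28 + 5 + 25 + 37 = 153 (> 150).
The test is 'or': at least one threshold is exceeded.

Yes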